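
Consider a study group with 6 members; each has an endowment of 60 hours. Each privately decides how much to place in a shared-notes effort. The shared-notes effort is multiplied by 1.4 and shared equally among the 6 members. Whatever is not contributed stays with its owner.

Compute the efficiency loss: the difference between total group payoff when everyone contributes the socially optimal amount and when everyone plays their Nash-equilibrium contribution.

Each contributed unit returns 1.4/6 = 0.2333 to its contributor — below 1 — so contributing 0 is dominant for every player. At the Nash equilibrium everyone keeps their 60, and the group total is 6 × 60 = 360.
Each contributed unit returns 1.400 to the group as a whole (0.2333 to each of 6 players), which exceeds 1, so the social optimum is full contribution: group total = 1.400 × 360 = 504.00.
Efficiency loss = 504.00 − 360 = 144.00.

144.00 hours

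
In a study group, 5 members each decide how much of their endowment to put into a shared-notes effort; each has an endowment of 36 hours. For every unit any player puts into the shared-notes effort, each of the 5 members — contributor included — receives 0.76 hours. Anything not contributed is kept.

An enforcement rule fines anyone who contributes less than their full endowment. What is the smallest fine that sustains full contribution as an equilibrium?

Given the others contribute fully, the best deviation is to contribute 0 (any partial contribution still incurs the fine and gives up units whose private return 0.76 is below 1).
Deviating from 36 to 0 saves 36 hours but forfeits the deviator's share of the drop in the shared-notes effort: 0.76 × 36 = 27.36.
So the deviation gain is 36 − 27.36 = 8.64, and the fine must be at least 8.64 hours to wipe it out.

8.64 hours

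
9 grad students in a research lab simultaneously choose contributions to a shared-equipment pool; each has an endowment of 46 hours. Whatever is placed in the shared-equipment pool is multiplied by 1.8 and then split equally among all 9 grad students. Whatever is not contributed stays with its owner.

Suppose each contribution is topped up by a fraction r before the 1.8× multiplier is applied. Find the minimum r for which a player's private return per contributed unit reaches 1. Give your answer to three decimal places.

4.000

With matching at rate r, one contributed unit becomes (1 + r) in the shared-equipment pool and returns 1.8 × (1 + r) / 9 to the contributor.
Setting this equal to 1: 1 + r = 9/1.8 = 5.0000.
So the minimum matching rate is r = 5.0000 − 1 = 4.000.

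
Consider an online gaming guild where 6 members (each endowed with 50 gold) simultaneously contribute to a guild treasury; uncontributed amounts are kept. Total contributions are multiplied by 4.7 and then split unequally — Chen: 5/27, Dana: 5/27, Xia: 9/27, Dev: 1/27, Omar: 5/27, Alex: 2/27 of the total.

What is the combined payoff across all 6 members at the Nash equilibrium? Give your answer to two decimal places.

485.00 gold

A player with share s gets back 4.7·s per unit contributed, so full contribution is dominant for anyone with s > 1/4.7 = 0.2128 and zero contribution is dominant for anyone below.
Only Xia (9/27) clears that bar, contributing 50; the remaining 5 contribute 0. Total contributed: 50.
The guild treasury pays out 4.7 × 50 = 235.00 in total (split across the unequal shares, but the aggregate is all that matters for the group sum).
The 5 free-riders keep 50 each, adding 250. Group total = 250 + 235.00 = 485.00.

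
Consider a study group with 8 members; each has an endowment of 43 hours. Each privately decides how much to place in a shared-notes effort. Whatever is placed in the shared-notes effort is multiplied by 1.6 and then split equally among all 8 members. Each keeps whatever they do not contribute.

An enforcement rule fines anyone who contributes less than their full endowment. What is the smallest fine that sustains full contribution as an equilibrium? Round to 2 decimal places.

34.40 hours

Given the others contribute fully, the best deviation is to contribute 0 (any partial contribution still incurs the fine and gives up units whose private return 0.2000 is below 1).
Deviating from 43 to 0 saves 43 hours but forfeits the deviator's share of the drop in the shared-notes effort: 1.6/8 × 43 = 8.60.
So the deviation gain is 43 − 8.60 = 34.40, and the fine must be at least 34.40 hours to wipe it out.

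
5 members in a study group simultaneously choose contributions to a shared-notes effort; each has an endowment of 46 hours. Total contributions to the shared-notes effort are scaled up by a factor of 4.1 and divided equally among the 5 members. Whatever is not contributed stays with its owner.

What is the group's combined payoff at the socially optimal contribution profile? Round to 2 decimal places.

Each contributed unit returns 4.100 to the group as a whole (0.8200 to each of 5 players), which exceeds 1, so the social optimum is full contribution: group total = 4.100 × 230 = 943.00.

943.00 hours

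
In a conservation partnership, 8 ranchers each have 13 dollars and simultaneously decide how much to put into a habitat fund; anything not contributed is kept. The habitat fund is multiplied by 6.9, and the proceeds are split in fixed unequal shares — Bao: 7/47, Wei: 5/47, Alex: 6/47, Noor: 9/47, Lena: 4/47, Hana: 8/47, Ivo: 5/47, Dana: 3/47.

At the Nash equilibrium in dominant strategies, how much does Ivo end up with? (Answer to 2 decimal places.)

41.63 dollars

Player j's private return per contributed unit is 6.9 × (j's share). Contributing is weakly dominant for j when that share is at least 1/6.9 = 0.1449, and contributing 0 is dominant otherwise.
Bao, Noor and Hana are above the threshold, contributing 13 each; the remaining 5 contribute 0. Total contributed: 39.
Ivo keeps 13 and receives 6.9 × 39 × 5/47 = 28.63 from the habitat fund, for a payoff of 41.63.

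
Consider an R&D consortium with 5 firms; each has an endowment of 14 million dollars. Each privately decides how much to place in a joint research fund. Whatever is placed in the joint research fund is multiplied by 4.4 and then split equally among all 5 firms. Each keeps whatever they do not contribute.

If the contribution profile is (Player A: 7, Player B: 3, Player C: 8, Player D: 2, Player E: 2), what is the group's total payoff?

Total contributed: 7 + 3 + 8 + 2 + 2 = 22; total kept: 5 × 14 − 22 = 48.
The joint research fund pays out 4.4 × 22 = 96.80 in aggregate.
Group total = 48 + 96.80 = 144.80.

144.80 million dollars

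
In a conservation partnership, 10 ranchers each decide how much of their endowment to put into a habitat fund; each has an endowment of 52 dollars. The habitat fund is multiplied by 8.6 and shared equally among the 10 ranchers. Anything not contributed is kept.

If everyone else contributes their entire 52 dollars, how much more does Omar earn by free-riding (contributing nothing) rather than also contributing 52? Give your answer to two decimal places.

7.28 dollars

Switching from a contribution of 52 to 0 lets Omar keep an extra 52 dollars, but lowers the habitat fund by 52, which costs Omar their own share of that drop: 8.6/10 × 52 = 44.72.
Net gain = 52 − 44.72 = 7.28. The private return per contributed unit (0.8600) is below 1, so free-riding is indeed the best response regardless of what the others do.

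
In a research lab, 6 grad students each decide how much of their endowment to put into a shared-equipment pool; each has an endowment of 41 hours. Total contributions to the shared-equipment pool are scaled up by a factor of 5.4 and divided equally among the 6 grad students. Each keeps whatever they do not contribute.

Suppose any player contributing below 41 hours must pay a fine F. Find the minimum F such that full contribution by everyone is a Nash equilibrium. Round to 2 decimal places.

Given the others contribute fully, the best deviation is to contribute 0 (any partial contribution still incurs the fine and gives up units whose private return 0.9000 is below 1).
Deviating from 41 to 0 saves 41 hours but forfeits the deviator's share of the drop in the shared-equipment pool: 5.4/6 × 41 = 36.90.
So the deviation gain is 41 − 36.90 = 4.10, and the fine must be at least 4.10 hours to wipe it out.

4.10 hours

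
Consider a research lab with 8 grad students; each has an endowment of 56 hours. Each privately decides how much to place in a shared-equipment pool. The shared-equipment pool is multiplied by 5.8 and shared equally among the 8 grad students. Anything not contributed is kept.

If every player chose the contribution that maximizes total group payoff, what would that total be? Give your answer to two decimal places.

Each contributed unit returns 5.800 to the group as a whole (0.7250 to each of 8 players), which exceeds 1, so the social optimum is full contribution: group total = 5.800 × 448 = 2598.40.

2598.40 hours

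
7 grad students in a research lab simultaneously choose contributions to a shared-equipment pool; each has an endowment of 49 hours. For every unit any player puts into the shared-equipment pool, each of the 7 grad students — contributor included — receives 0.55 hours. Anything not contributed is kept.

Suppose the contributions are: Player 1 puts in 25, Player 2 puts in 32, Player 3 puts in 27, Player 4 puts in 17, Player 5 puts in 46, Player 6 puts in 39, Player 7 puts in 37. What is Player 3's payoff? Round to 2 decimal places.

144.65 hours

Total contributed: 25 + 32 + 27 + 17 + 46 + 39 + 37 = 223.
Each receives 0.55 × 223 = 122.65 from the shared-equipment pool.
Player 3 keeps 49 − 27 = 22, so Player 3's payoff is 22 + 122.65 = 144.65.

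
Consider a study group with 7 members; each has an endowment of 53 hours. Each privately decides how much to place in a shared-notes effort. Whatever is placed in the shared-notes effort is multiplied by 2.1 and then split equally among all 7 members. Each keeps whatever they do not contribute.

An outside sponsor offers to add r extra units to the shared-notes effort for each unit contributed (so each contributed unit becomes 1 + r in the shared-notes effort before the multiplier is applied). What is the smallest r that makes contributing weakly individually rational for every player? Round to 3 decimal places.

2.333

With matching at rate r, one contributed unit becomes (1 + r) in the shared-notes effort and returns 2.1 × (1 + r) / 7 to the contributor.
Setting this equal to 1: 1 + r = 7/2.1 = 3.3333.
So the minimum matching rate is r = 3.3333 − 1 = 2.333.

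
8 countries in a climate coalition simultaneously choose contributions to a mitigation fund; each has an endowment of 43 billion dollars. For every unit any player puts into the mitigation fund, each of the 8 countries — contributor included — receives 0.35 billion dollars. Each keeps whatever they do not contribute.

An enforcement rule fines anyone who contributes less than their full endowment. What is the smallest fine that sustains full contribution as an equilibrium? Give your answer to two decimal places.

27.95 billion dollars

Given the others contribute fully, the best deviation is to contribute 0 (any partial contribution still incurs the fine and gives up units whose private return 0.35 is below 1).
Deviating from 43 to 0 saves 43 billion dollars but forfeits the deviator's share of the drop in the mitigation fund: 0.35 × 43 = 15.05.
So the deviation gain is 43 − 15.05 = 27.95, and the fine must be at least 27.95 billion dollars to wipe it out.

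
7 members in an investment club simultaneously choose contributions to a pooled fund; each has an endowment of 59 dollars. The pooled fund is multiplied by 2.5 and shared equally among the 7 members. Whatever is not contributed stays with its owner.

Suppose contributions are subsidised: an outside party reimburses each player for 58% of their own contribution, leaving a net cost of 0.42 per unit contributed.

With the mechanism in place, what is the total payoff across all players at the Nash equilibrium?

413.00 dollars

Even with the mechanism, each unit contributed returns only (2.5/7) / 0.42 = 0.8503 per unit of net cost, so contributing nothing is still dominant.
At the Nash equilibrium no one contributes; group total payoff = 7 × 59 = 413.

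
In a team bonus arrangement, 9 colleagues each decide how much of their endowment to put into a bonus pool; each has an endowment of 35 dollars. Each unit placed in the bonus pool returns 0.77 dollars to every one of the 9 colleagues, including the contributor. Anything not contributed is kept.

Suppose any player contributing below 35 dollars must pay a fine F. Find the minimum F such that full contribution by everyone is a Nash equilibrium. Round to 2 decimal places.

Given the others contribute fully, the best deviation is to contribute 0 (any partial contribution still incurs the fine and gives up units whose private return 0.77 is below 1).
Deviating from 35 to 0 saves 35 dollars but forfeits the deviator's share of the drop in the bonus pool: 0.77 × 35 = 26.95.
So the deviation gain is 35 − 26.95 = 8.05, and the fine must be at least 8.05 dollars to wipe it out.

8.05 dollars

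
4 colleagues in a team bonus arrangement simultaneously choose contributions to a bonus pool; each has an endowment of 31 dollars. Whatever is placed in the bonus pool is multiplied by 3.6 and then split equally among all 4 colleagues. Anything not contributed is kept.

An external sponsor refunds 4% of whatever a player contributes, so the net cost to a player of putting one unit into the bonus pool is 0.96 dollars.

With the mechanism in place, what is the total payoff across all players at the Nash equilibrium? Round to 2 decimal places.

The effective private return is (3.6/4) / 0.96 = 0.9375, which is still under 1, so the mechanism doesn't change anyone's dominant strategy: zero contribution.
Everyone keeps their endowment and the group total is 4 × 31 = 124.

124.00 dollars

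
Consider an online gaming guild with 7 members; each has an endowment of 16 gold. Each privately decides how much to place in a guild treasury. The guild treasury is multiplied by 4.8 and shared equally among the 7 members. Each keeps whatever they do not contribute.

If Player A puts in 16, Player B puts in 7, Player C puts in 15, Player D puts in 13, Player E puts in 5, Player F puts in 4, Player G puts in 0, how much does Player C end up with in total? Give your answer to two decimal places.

42.14 gold

Total contributed: 16 + 7 + 15 + 13 + 5 + 4 + 0 = 60.
Each receives 4.8 × 60 / 7 = 41.14 from the guild treasury.
Player C keeps 16 − 15 = 1, so Player C's payoff is 1 + 41.14 = 42.14.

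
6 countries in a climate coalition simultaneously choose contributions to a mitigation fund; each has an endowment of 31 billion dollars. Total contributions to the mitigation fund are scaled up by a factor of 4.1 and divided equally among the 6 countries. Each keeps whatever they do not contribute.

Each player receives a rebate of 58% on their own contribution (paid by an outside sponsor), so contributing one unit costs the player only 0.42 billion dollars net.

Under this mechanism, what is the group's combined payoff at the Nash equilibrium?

The effective private return per unit is now (4.1/6) / 0.42 = 1.6270 > 1, so every player's dominant strategy flips to full contribution.
So the Nash equilibrium is full contribution by all 6; the group earns 6 × (31 × 0.58 + 4.1 × 31) = 870.48.

870.48 billion dollars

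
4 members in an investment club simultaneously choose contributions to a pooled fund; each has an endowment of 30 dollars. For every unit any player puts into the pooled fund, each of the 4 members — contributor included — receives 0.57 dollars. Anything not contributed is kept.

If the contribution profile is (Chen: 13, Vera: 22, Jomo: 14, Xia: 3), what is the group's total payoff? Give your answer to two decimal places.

186.56 dollars

Total contributed: 13 + 22 + 14 + 3 = 52; total kept: 4 × 30 − 52 = 68.
The pooled fund pays out 0.57 × 4 × 52 = 118.56 in aggregate.
Group total = 68 + 118.56 = 186.56.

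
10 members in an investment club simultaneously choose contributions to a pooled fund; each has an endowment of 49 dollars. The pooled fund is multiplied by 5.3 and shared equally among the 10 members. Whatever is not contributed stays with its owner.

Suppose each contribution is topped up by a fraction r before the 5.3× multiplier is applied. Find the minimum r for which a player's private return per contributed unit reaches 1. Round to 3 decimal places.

0.887

With matching at rate r, one contributed unit becomes (1 + r) in the pooled fund and returns 5.3 × (1 + r) / 10 to the contributor.
Setting this equal to 1: 1 + r = 10/5.3 = 1.8868.
So the minimum matching rate is r = 1.8868 − 1 = 0.887.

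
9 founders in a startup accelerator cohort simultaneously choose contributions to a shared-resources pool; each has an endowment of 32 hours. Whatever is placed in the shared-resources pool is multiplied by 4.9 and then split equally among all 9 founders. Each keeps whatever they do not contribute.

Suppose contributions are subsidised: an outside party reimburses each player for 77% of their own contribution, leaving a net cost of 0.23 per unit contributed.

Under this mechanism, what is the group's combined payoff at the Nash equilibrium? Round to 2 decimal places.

Under the mechanism each unit contributed yields (4.9/9) / 0.23 = 2.3671 back to its contributor per unit of net cost, which exceeds 1, making full contribution the dominant choice for everyone.
At the Nash equilibrium everyone contributes 32. Group total payoff = 9 × (32 × 0.77 + 4.9 × 32) = 1632.96.

1632.96 hours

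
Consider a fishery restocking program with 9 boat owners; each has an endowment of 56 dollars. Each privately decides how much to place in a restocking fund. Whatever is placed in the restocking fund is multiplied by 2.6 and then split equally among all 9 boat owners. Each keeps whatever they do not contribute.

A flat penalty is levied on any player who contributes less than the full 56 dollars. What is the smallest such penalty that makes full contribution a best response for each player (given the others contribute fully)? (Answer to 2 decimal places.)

Given the others contribute fully, the best deviation is to contribute 0 (any partial contribution still incurs the fine and gives up units whose private return 0.2889 is below 1).
Deviating from 56 to 0 saves 56 dollars but forfeits the deviator's share of the drop in the restocking fund: 2.6/9 × 56 = 16.18.
So the deviation gain is 56 − 16.18 = 39.82, and the fine must be at least 39.82 dollars to wipe it out.

39.82 dollars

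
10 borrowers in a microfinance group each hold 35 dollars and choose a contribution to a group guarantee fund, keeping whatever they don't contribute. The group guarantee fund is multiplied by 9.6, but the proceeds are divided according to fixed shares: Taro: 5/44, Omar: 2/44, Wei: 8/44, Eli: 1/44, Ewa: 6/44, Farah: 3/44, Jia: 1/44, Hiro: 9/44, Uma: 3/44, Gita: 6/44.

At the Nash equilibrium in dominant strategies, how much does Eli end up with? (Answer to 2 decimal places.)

A player with share s gets back 9.6·s per unit contributed, so full contribution is dominant for anyone with s > 1/9.6 = 0.1042 and zero contribution is dominant for anyone below.
The shares above 0.1042 belong to Taro, Wei, Ewa, Hiro and Gita, contributing 35 each; the remaining 5 contribute 0. Total contributed: 175.
Eli keeps 35 and receives 9.6 × 175 × 1/44 = 38.18 from the group guarantee fund, for a payoff of 73.18.

73.18 dollars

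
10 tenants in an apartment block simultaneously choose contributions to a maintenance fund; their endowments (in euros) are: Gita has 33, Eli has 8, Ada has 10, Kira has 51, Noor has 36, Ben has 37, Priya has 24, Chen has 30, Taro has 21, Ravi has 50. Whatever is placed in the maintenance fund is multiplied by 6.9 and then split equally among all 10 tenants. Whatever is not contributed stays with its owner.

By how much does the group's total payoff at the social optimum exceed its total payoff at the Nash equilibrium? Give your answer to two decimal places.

The private return per contributed unit is 6.9/10 = 0.6900 < 1 for every player regardless of endowment, so the Nash equilibrium is zero contribution and the group total is Σ E_j = 33 + 8 + 10 + 51 + 36 + 37 + 24 + 30 + 21 + 50 = 300.
Each contributed unit returns 6.900 to the group, so the social optimum is full contribution by everyone: group total = 6.900 × 300 = 2070.00.
Efficiency loss = (6.900 − 1) × 300 = 1770.00.

1770.00 euros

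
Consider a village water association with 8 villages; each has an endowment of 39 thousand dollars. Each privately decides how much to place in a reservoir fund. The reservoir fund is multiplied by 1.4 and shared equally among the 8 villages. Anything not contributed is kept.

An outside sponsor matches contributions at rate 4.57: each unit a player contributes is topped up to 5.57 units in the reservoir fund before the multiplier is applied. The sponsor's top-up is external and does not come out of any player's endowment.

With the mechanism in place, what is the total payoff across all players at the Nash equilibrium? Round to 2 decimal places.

312.00 thousand dollars

With the mechanism, a contributed unit returns 1.4 × 5.57 / 8 = 0.9748 per unit of net cost — still below 1 — so contributing 0 remains dominant for every player.
Everyone keeps their endowment and the group total is 8 × 39 = 312.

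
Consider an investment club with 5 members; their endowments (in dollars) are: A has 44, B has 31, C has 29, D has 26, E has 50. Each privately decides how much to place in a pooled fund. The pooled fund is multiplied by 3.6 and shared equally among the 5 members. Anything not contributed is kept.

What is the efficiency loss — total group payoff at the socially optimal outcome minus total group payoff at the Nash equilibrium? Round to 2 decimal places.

468.00 dollars

The private return per contributed unit is 3.6/5 = 0.7200 < 1 for every player regardless of endowment, so the Nash equilibrium is zero contribution and the group total is Σ E_j = 44 + 31 + 29 + 26 + 50 = 180.
Each contributed unit returns 3.600 to the group, so the social optimum is full contribution by everyone: group total = 3.600 × 180 = 648.00.
Efficiency loss = (3.600 − 1) × 180 = 468.00.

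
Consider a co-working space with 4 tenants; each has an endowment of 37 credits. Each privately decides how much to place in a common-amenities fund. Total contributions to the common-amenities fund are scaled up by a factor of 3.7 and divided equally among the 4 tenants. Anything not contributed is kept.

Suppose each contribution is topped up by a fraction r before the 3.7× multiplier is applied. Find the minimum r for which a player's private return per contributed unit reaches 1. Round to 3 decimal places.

0.081

With matching at rate r, one contributed unit becomes (1 + r) in the common-amenities fund and returns 3.7 × (1 + r) / 4 to the contributor.
Setting this equal to 1: 1 + r = 4/3.7 = 1.0811.
So the minimum matching rate is r = 1.0811 − 1 = 0.081.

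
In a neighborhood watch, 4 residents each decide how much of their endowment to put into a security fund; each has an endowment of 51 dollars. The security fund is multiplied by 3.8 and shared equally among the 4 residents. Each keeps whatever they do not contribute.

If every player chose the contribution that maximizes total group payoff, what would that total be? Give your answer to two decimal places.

775.20 dollars

Each contributed unit returns 3.800 to the group as a whole (0.9500 to each of 4 players), which exceeds 1, so the social optimum is full contribution: group total = 3.800 × 204 = 775.20.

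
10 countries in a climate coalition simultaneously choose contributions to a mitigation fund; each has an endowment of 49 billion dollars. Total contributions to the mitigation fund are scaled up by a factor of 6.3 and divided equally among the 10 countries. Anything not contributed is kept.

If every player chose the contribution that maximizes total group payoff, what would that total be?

Each contributed unit returns 6.300 to the group as a whole (0.6300 to each of 10 players), which exceeds 1, so the social optimum is full contribution: group total = 6.300 × 490 = 3087.00.

3087.00 billion dollars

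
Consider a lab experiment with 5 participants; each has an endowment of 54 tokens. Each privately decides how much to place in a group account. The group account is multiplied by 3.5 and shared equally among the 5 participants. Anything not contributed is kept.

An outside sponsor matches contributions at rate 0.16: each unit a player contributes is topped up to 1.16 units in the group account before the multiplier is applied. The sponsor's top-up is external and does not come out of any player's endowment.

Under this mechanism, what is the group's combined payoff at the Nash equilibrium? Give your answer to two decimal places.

270.00 tokens

The effective private return is 3.5 × 1.16 / 5 = 0.8120, which is still under 1, so the mechanism doesn't change anyone's dominant strategy: zero contribution.
At the Nash equilibrium no one contributes; group total payoff = 5 × 54 = 270.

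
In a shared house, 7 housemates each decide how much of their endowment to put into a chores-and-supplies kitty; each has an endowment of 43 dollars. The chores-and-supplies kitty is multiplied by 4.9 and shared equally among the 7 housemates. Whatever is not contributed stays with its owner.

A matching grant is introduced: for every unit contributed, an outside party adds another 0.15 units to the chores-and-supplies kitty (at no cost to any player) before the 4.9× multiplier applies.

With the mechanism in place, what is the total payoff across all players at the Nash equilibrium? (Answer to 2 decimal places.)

301.00 dollars

With the mechanism, a contributed unit returns 4.9 × 1.15 / 7 = 0.8050 per unit of net cost — still below 1 — so contributing 0 remains dominant for every player.
Everyone keeps their endowment and the group total is 7 × 43 = 301.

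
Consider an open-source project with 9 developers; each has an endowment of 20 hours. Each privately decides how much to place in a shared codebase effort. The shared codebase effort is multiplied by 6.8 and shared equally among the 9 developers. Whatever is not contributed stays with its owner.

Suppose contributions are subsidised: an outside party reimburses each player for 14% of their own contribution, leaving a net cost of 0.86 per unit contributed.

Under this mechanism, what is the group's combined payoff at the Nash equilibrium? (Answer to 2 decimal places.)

The effective private return is (6.8/9) / 0.86 = 0.8786, which is still under 1, so the mechanism doesn't change anyone's dominant strategy: zero contribution.
Everyone keeps their endowment and the group total is 9 × 20 = 180.

180.00 hours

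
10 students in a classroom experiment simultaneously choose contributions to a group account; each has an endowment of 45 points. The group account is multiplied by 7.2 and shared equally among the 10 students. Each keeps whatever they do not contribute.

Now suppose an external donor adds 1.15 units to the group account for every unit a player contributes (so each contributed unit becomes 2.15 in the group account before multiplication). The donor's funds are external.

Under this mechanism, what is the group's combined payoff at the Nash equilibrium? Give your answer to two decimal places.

With the mechanism, a contributed unit returns 7.2 × 2.15 / 10 = 1.5480 per unit of net cost to the contributor — now above 1 — so contributing fully is weakly dominant for every player.
At the Nash equilibrium everyone contributes 45. Group total payoff = 7.2 × 2.15 × 450 = 6966.00.

6966.00 points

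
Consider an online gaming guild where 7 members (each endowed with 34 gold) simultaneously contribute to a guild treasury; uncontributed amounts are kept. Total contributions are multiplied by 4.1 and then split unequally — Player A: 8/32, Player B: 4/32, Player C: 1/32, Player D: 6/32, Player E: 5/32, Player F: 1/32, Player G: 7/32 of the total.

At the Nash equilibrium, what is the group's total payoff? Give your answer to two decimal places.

For player j, contributing a unit is worthwhile iff 4.1 × (j's share) ≥ 1, i.e. iff j's share is at least 0.2439.
Only Player A (8/32) clears that bar, contributing 34; the remaining 6 contribute 0. Total contributed: 34.
The guild treasury pays out 4.1 × 34 = 139.40 in total (split across the unequal shares, but the aggregate is all that matters for the group sum).
The 6 free-riders keep 34 each, adding 204. Group total = 204 + 139.40 = 343.40.

343.40 gold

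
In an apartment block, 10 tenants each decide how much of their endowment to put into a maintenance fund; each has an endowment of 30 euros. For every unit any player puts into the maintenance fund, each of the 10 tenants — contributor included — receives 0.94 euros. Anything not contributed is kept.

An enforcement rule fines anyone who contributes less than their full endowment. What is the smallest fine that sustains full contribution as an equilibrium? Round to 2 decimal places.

Given the others contribute fully, the best deviation is to contribute 0 (any partial contribution still incurs the fine and gives up units whose private return 0.94 is below 1).
Deviating from 30 to 0 saves 30 euros but forfeits the deviator's share of the drop in the maintenance fund: 0.94 × 30 = 28.20.
So the deviation gain is 30 − 28.20 = 1.80, and the fine must be at least 1.80 euros to wipe it out.

1.80 euros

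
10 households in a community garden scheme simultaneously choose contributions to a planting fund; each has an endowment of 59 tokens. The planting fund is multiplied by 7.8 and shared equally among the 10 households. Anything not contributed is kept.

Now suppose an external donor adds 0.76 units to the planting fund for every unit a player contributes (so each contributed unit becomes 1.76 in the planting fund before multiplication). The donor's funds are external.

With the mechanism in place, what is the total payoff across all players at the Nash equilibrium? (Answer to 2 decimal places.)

8099.52 tokens

Under the mechanism each unit contributed yields 7.8 × 1.76 / 10 = 1.3728 back to its contributor per unit of net cost, which exceeds 1, making full contribution the dominant choice for everyone.
At the Nash equilibrium everyone contributes 59. Group total payoff = 7.8 × 1.76 × 590 = 8099.52.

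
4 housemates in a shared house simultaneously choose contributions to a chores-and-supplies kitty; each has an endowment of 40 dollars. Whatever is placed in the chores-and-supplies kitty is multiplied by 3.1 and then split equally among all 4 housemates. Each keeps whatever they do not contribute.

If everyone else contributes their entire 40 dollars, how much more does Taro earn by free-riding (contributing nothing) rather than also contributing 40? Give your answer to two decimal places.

9.00 dollars

Switching from a contribution of 40 to 0 lets Taro keep an extra 40 dollars, but lowers the chores-and-supplies kitty by 40, which costs Taro their own share of that drop: 3.1/4 × 40 = 31.00.
Net gain = 40 − 31.00 = 9.00. The private return per contributed unit (0.7750) is below 1, so free-riding is indeed the best response regardless of what the others do.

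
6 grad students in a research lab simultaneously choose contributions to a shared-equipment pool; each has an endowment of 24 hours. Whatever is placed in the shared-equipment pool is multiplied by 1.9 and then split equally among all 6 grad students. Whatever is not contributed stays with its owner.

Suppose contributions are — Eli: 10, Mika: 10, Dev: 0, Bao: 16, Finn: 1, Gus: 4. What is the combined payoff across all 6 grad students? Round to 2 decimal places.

Total contributed: 10 + 10 + 0 + 16 + 1 + 4 = 41; total kept: 6 × 24 − 41 = 103.
The shared-equipment pool pays out 1.9 × 41 = 77.90 in aggregate.
Group total = 103 + 77.90 = 180.90.

180.90 hours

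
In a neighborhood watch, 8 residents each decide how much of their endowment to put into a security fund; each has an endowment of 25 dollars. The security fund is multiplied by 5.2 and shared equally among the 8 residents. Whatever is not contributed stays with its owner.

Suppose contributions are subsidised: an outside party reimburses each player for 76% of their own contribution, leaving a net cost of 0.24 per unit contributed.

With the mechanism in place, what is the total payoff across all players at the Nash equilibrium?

1192.00 dollars

The effective private return per unit is now (5.2/8) / 0.24 = 2.7083 > 1, so every player's dominant strategy flips to full contribution.
At the Nash equilibrium everyone contributes 25. Group total payoff = 8 × (25 × 0.76 + 5.2 × 25) = 1192.00.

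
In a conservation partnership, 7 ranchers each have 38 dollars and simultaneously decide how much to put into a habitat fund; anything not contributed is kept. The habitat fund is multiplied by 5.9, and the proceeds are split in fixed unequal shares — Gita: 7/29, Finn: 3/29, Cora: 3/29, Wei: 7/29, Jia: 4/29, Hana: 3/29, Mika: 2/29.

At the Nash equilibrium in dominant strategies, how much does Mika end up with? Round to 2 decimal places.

68.92 dollars

Each unit j contributes comes back to j as 5.9 × (j's share), so j prefers to contribute only if that share exceeds 1/5.9 = 0.1695; otherwise keeping the unit dominates.
The shares above 0.1695 belong to Gita and Wei, contributing 38 each; the remaining 5 contribute 0. Total contributed: 76.
Mika keeps 38 and receives 5.9 × 76 × 2/29 = 30.92 from the habitat fund, for a payoff of 68.92.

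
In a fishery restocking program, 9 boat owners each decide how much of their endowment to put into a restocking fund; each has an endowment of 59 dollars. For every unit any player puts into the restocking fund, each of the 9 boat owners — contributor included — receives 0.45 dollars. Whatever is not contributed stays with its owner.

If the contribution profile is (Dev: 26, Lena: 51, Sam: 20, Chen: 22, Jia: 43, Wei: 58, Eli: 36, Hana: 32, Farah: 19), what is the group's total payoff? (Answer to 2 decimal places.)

Total contributed: 26 + 51 + 20 + 22 + 43 + 58 + 36 + 32 + 19 = 307; total kept: 9 × 59 − 307 = 224.
The restocking fund pays out 0.45 × 9 × 307 = 1243.35 in aggregate.
Group total = 224 + 1243.35 = 1467.35.

1467.35 dollars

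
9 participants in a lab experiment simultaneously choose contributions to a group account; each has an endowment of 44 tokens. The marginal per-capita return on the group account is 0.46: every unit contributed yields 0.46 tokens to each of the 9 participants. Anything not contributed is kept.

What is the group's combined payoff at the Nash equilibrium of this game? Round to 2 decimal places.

396.00 tokens

The private return per contributed unit is 0.46 < 1, so contributing 0 is dominant for every player. At the Nash equilibrium everyone keeps their 44, and the group total is 9 × 44 = 396.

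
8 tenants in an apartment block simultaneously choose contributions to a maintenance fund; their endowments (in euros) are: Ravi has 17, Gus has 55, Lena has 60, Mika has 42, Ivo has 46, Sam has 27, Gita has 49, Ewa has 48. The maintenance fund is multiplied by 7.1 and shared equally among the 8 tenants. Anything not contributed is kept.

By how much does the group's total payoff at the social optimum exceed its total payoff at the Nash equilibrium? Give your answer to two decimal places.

2098.40 euros

The private return per contributed unit is 7.1/8 = 0.8875 < 1 for every player regardless of endowment, so the Nash equilibrium is zero contribution and the group total is Σ E_j = 17 + 55 + 60 + 42 + 46 + 27 + 49 + 48 = 344.
Each contributed unit returns 7.100 to the group, so the social optimum is full contribution by everyone: group total = 7.100 × 344 = 2442.40.
Efficiency loss = (7.100 − 1) × 344 = 2098.40.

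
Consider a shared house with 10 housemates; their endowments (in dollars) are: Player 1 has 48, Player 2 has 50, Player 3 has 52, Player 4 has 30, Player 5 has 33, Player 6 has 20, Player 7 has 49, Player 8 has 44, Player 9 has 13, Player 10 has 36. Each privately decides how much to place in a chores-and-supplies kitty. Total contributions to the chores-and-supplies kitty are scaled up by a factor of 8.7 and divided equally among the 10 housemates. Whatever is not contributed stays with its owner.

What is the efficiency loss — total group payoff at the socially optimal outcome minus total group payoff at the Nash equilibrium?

2887.50 dollars

The private return per contributed unit is 8.7/10 = 0.8700 < 1 for every player regardless of endowment, so the Nash equilibrium is zero contribution and the group total is Σ E_j = 48 + 50 + 52 + 30 + 33 + 20 + 49 + 44 + 13 + 36 = 375.
Each contributed unit returns 8.700 to the group, so the social optimum is full contribution by everyone: group total = 8.700 × 375 = 3262.50.
Efficiency loss = (8.700 − 1) × 375 = 2887.50.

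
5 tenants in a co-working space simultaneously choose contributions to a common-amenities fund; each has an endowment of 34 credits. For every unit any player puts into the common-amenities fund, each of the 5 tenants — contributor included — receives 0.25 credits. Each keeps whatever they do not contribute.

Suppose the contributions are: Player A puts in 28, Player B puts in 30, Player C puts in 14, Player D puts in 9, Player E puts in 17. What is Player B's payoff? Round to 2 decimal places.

28.50 credits

Total contributed: 28 + 30 + 14 + 9 + 17 = 98.
Each receives 0.25 × 98 = 24.50 from the common-amenities fund.
Player B keeps 34 − 30 = 4, so Player B's payoff is 4 + 24.50 = 28.50.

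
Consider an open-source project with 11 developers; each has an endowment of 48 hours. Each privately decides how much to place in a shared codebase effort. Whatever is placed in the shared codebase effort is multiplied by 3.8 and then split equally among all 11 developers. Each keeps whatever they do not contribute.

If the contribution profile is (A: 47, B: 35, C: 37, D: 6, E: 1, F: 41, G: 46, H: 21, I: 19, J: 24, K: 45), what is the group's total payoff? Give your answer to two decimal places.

Total contributed: 47 + 35 + 37 + 6 + 1 + 41 + 46 + 21 + 19 + 24 + 45 = 322; total kept: 11 × 48 − 322 = 206.
The shared codebase effort pays out 3.8 × 322 = 1223.60 in aggregate.
Group total = 206 + 1223.60 = 1429.60.

1429.60 hours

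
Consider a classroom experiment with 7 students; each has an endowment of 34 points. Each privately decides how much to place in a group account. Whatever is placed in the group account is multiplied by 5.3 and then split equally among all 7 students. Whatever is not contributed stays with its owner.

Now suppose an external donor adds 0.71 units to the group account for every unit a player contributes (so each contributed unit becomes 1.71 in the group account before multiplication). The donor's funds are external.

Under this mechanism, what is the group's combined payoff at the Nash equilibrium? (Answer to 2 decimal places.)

2156.99 points

With the mechanism, a contributed unit returns 5.3 × 1.71 / 7 = 1.2947 per unit of net cost to the contributor — now above 1 — so contributing fully is weakly dominant for every player.
At the Nash equilibrium everyone contributes 34. Group total payoff = 5.3 × 1.71 × 238 = 2156.99.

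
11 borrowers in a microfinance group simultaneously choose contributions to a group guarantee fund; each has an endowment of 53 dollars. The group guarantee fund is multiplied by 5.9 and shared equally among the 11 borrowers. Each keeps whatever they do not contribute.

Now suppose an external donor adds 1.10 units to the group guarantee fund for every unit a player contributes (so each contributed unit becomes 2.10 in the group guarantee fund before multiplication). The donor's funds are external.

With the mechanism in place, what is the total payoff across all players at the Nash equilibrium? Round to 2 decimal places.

7223.37 dollars

The effective private return per unit is now 5.9 × 2.10 / 11 = 1.1264 > 1, so every player's dominant strategy flips to full contribution.
So the Nash equilibrium is full contribution by all 11; the group earns 5.9 × 2.10 × 583 = 7223.37.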